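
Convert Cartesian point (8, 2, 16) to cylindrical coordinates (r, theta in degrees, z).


r = sqrt(8^2 + 2^2) = 8.2462
theta = atan2(2, 8) = 14.0362 deg
z = 16

r = 8.2462, theta = 14.0362 deg, z = 16


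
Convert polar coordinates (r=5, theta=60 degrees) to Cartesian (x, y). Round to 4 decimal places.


x = 5 * cos(60) = 2.5
y = 5 * sin(60) = 4.3301

(2.5, 4.3301)


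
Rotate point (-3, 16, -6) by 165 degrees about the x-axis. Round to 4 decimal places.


x' = -3
y' = 16*cos(165) - -6*sin(165) = -13.9019
z' = 16*sin(165) + -6*cos(165) = 9.9367

(-3, -13.9019, 9.9367)


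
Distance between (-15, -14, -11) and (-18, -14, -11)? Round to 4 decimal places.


d = sqrt((-18--15)^2 + (-14--14)^2 + (-11--11)^2) = 3

3


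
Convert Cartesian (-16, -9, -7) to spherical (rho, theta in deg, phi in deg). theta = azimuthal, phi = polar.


rho = sqrt((-16)^2 + (-9)^2 + (-7)^2) = 19.6469
theta = atan2(-9, -16) = 209.3578 deg
phi = acos(-7/19.6469) = 110.8726 deg

rho = 19.6469, theta = 209.3578 deg, phi = 110.8726 deg


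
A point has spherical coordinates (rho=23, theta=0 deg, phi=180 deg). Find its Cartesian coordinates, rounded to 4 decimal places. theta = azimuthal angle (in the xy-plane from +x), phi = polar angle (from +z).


x = 23 * sin(180) * cos(0) = 0
y = 23 * sin(180) * sin(0) = 0
z = 23 * cos(180) = -23

(0, 0, -23)


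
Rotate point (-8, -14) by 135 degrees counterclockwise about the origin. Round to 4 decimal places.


x' = -8*cos(135) - -14*sin(135) = 15.5563
y' = -8*sin(135) + -14*cos(135) = 4.2426

(15.5563, 4.2426)


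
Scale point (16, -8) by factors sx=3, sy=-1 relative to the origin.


Scaling: (x*sx, y*sy) = (16*3, -8*-1) = (48, 8)

(48, 8)


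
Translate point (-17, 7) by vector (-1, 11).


Translation: (x+dx, y+dy) = (-17+-1, 7+11) = (-18, 18)

(-18, 18)


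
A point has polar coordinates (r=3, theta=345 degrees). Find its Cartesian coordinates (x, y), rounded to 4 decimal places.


x = 3 * cos(345) = 2.8978
y = 3 * sin(345) = -0.7765

(2.8978, -0.7765)


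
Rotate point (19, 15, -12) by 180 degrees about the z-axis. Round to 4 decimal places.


x' = 19*cos(180) - 15*sin(180) = -19
y' = 19*sin(180) + 15*cos(180) = -15
z' = -12

(-19, -15, -12)


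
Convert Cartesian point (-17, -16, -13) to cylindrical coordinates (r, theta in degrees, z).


r = sqrt((-17)^2 + (-16)^2) = 23.3452
theta = atan2(-16, -17) = 223.2643 deg
z = -13

r = 23.3452, theta = 223.2643 deg, z = -13


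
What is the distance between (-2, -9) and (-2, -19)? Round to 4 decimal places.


d = sqrt((-2--2)^2 + (-19--9)^2) = 10

10


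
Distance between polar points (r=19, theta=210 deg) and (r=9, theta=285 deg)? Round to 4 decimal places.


d = sqrt(r1^2 + r2^2 - 2*r1*r2*cos(t2-t1))
d = sqrt(19^2 + 9^2 - 2*19*9*cos(285-210)) = 18.8012

18.8012


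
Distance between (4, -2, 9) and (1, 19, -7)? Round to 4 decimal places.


d = sqrt((1-4)^2 + (19--2)^2 + (-7-9)^2) = 26.5707

26.5707


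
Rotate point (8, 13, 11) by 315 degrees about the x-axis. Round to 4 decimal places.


x' = 8
y' = 13*cos(315) - 11*sin(315) = 16.9706
z' = 13*sin(315) + 11*cos(315) = -1.4142

(8, 16.9706, -1.4142)


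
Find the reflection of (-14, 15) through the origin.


Reflection through origin: (x, y) -> (-x, -y)
(-14, 15) -> (14, -15)

(14, -15)


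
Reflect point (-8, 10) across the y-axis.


Reflection across y-axis: (x, y) -> (-x, y)
(-8, 10) -> (8, 10)

(8, 10)


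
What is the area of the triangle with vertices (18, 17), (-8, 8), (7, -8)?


Area = |x1(y2-y3) + x2(y3-y1) + x3(y1-y2)| / 2
= |18*(8--8) + -8*(-8-17) + 7*(17-8)| / 2
= 275.5

275.5


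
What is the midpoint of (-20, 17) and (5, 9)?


Midpoint = ((-20+5)/2, (17+9)/2) = (-7.5, 13)

(-7.5, 13)


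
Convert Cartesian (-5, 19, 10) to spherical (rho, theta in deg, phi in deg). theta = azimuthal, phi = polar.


rho = sqrt((-5)^2 + 19^2 + 10^2) = 22.0454
theta = atan2(19, -5) = 104.7436 deg
phi = acos(10/22.0454) = 63.0245 deg

rho = 22.0454, theta = 104.7436 deg, phi = 63.0245 deg


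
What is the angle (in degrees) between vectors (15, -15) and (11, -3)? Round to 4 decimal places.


dot = 15*11 + -15*-3 = 210
|u| = 21.2132, |v| = 11.4018
cos(angle) = 0.8682
angle = 29.7449 degrees

29.7449 degrees


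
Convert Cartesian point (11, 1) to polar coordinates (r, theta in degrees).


r = sqrt(11^2 + 1^2) = 11.0454
theta = atan2(1, 11) = 5.1944 degrees

r = 11.0454, theta = 5.1944 degrees


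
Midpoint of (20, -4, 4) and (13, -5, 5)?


Midpoint = ((20+13)/2, (-4+-5)/2, (4+5)/2) = (16.5, -4.5, 4.5)

(16.5, -4.5, 4.5)


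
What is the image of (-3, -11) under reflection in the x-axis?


Reflection across x-axis: (x, y) -> (x, -y)
(-3, -11) -> (-3, 11)

(-3, 11)


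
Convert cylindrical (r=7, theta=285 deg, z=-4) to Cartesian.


x = 7 * cos(285) = 1.8117
y = 7 * sin(285) = -6.7615
z = -4

(1.8117, -6.7615, -4)


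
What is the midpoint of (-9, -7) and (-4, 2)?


Midpoint = ((-9+-4)/2, (-7+2)/2) = (-6.5, -2.5)

(-6.5, -2.5)


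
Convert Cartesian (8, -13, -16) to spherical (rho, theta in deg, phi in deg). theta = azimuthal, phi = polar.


rho = sqrt(8^2 + (-13)^2 + (-16)^2) = 22.1133
theta = atan2(-13, 8) = 301.6075 deg
phi = acos(-16/22.1133) = 136.3479 deg

rho = 22.1133, theta = 301.6075 deg, phi = 136.3479 deg


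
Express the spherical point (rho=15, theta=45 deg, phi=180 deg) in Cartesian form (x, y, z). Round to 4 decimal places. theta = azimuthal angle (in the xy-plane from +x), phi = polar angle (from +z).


x = 15 * sin(180) * cos(45) = 0
y = 15 * sin(180) * sin(45) = 0
z = 15 * cos(180) = -15

(0, 0, -15)


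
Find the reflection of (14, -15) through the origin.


Reflection through origin: (x, y) -> (-x, -y)
(14, -15) -> (-14, 15)

(-14, 15)


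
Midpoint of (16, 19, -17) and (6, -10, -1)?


Midpoint = ((16+6)/2, (19+-10)/2, (-17+-1)/2) = (11, 4.5, -9)

(11, 4.5, -9)


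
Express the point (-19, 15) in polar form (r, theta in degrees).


r = sqrt((-19)^2 + 15^2) = 24.2074
theta = atan2(15, -19) = 141.7098 degrees

r = 24.2074, theta = 141.7098 degrees


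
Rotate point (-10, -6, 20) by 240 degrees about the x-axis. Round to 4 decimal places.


x' = -10
y' = -6*cos(240) - 20*sin(240) = 20.3205
z' = -6*sin(240) + 20*cos(240) = -4.8038

(-10, 20.3205, -4.8038)


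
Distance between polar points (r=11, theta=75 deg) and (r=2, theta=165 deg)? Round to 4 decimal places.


d = sqrt(r1^2 + r2^2 - 2*r1*r2*cos(t2-t1))
d = sqrt(11^2 + 2^2 - 2*11*2*cos(165-75)) = 11.1803

11.1803


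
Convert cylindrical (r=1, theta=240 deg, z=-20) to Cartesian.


x = 1 * cos(240) = -0.5
y = 1 * sin(240) = -0.866
z = -20

(-0.5, -0.866, -20)


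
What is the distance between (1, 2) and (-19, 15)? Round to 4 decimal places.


d = sqrt((-19-1)^2 + (15-2)^2) = 23.8537

23.8537


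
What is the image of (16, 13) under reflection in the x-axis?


Reflection across x-axis: (x, y) -> (x, -y)
(16, 13) -> (16, -13)

(16, -13)


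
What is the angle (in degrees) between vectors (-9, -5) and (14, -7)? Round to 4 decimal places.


dot = -9*14 + -5*-7 = -91
|u| = 10.2956, |v| = 15.6525
cos(angle) = -0.5647
angle = 124.3803 degrees

124.3803 degrees


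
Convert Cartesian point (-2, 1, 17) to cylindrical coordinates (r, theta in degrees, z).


r = sqrt((-2)^2 + 1^2) = 2.2361
theta = atan2(1, -2) = 153.4349 deg
z = 17

r = 2.2361, theta = 153.4349 deg, z = 17


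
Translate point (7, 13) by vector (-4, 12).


Translation: (x+dx, y+dy) = (7+-4, 13+12) = (3, 25)

(3, 25)


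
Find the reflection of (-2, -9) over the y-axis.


Reflection across y-axis: (x, y) -> (-x, y)
(-2, -9) -> (2, -9)

(2, -9)


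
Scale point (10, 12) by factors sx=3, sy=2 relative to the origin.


Scaling: (x*sx, y*sy) = (10*3, 12*2) = (30, 24)

(30, 24)


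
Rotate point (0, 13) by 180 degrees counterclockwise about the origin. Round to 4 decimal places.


x' = 0*cos(180) - 13*sin(180) = 0
y' = 0*sin(180) + 13*cos(180) = -13

(0, -13)


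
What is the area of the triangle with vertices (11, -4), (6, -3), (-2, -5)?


Area = |x1(y2-y3) + x2(y3-y1) + x3(y1-y2)| / 2
= |11*(-3--5) + 6*(-5--4) + -2*(-4--3)| / 2
= 9

9


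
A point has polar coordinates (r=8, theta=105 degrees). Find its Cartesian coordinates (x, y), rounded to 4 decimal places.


x = 8 * cos(105) = -2.0706
y = 8 * sin(105) = 7.7274

(-2.0706, 7.7274)


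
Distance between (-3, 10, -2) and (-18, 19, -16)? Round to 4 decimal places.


d = sqrt((-18--3)^2 + (19-10)^2 + (-16--2)^2) = 22.4054

22.4054


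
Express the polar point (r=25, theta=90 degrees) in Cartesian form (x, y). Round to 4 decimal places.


x = 25 * cos(90) = 0
y = 25 * sin(90) = 25

(0, 25)


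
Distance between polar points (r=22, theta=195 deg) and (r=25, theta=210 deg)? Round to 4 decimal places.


d = sqrt(r1^2 + r2^2 - 2*r1*r2*cos(t2-t1))
d = sqrt(22^2 + 25^2 - 2*22*25*cos(210-195)) = 6.8177

6.8177


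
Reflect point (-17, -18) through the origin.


Reflection through origin: (x, y) -> (-x, -y)
(-17, -18) -> (17, 18)

(17, 18)


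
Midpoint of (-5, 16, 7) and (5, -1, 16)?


Midpoint = ((-5+5)/2, (16+-1)/2, (7+16)/2) = (0, 7.5, 11.5)

(0, 7.5, 11.5)


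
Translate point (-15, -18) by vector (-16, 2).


Translation: (x+dx, y+dy) = (-15+-16, -18+2) = (-31, -16)

(-31, -16)


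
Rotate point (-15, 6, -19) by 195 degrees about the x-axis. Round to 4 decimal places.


x' = -15
y' = 6*cos(195) - -19*sin(195) = -10.7131
z' = 6*sin(195) + -19*cos(195) = 16.7997

(-15, -10.7131, 16.7997)


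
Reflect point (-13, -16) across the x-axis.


Reflection across x-axis: (x, y) -> (x, -y)
(-13, -16) -> (-13, 16)

(-13, 16)


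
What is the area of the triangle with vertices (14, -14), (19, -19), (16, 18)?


Area = |x1(y2-y3) + x2(y3-y1) + x3(y1-y2)| / 2
= |14*(-19-18) + 19*(18--14) + 16*(-14--19)| / 2
= 85

85


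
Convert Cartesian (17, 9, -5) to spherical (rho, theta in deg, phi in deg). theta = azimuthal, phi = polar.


rho = sqrt(17^2 + 9^2 + (-5)^2) = 19.8746
theta = atan2(9, 17) = 27.8973 deg
phi = acos(-5/19.8746) = 104.5709 deg

rho = 19.8746, theta = 27.8973 deg, phi = 104.5709 deg


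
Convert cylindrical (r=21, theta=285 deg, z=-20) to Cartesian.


x = 21 * cos(285) = 5.4352
y = 21 * sin(285) = -20.2844
z = -20

(5.4352, -20.2844, -20)


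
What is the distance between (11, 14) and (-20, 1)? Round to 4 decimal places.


d = sqrt((-20-11)^2 + (1-14)^2) = 33.6155

33.6155


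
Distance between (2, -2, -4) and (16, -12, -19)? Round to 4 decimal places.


d = sqrt((16-2)^2 + (-12--2)^2 + (-19--4)^2) = 22.8254

22.8254


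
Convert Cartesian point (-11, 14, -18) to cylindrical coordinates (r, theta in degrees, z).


r = sqrt((-11)^2 + 14^2) = 17.8045
theta = atan2(14, -11) = 128.1572 deg
z = -18

r = 17.8045, theta = 128.1572 deg, z = -18


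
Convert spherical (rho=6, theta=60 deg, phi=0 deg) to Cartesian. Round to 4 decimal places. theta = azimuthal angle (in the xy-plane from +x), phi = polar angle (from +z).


x = 6 * sin(0) * cos(60) = 0
y = 6 * sin(0) * sin(60) = 0
z = 6 * cos(0) = 6

(0, 0, 6)


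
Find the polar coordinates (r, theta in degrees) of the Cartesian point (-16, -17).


r = sqrt((-16)^2 + (-17)^2) = 23.3452
theta = atan2(-17, -16) = 226.7357 degrees

r = 23.3452, theta = 226.7357 degrees


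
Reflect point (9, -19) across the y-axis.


Reflection across y-axis: (x, y) -> (-x, y)
(9, -19) -> (-9, -19)

(-9, -19)


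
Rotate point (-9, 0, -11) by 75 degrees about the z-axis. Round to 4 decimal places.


x' = -9*cos(75) - 0*sin(75) = -2.3294
y' = -9*sin(75) + 0*cos(75) = -8.6933
z' = -11

(-2.3294, -8.6933, -11)


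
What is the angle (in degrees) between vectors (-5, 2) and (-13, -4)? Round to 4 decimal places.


dot = -5*-13 + 2*-4 = 57
|u| = 5.3852, |v| = 13.6015
cos(angle) = 0.7782
angle = 38.9041 degrees

38.9041 degrees


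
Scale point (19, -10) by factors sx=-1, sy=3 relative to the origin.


Scaling: (x*sx, y*sy) = (19*-1, -10*3) = (-19, -30)

(-19, -30)


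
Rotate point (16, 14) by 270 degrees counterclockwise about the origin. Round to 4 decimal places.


x' = 16*cos(270) - 14*sin(270) = 14
y' = 16*sin(270) + 14*cos(270) = -16

(14, -16)


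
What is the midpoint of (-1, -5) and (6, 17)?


Midpoint = ((-1+6)/2, (-5+17)/2) = (2.5, 6)

(2.5, 6)


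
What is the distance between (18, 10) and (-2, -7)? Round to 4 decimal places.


d = sqrt((-2-18)^2 + (-7-10)^2) = 26.2488

26.2488


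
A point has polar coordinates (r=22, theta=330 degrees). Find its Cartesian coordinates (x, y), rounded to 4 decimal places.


x = 22 * cos(330) = 19.0526
y = 22 * sin(330) = -11

(19.0526, -11)


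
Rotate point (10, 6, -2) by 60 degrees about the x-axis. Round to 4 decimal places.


x' = 10
y' = 6*cos(60) - -2*sin(60) = 4.7321
z' = 6*sin(60) + -2*cos(60) = 4.1962

(10, 4.7321, 4.1962)


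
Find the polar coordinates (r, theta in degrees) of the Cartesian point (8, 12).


r = sqrt(8^2 + 12^2) = 14.4222
theta = atan2(12, 8) = 56.3099 degrees

r = 14.4222, theta = 56.3099 degrees


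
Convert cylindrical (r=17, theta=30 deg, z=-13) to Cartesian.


x = 17 * cos(30) = 14.7224
y = 17 * sin(30) = 8.5
z = -13

(14.7224, 8.5, -13)


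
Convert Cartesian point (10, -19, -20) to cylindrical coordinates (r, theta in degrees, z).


r = sqrt(10^2 + (-19)^2) = 21.4709
theta = atan2(-19, 10) = 297.7585 deg
z = -20

r = 21.4709, theta = 297.7585 deg, z = -20


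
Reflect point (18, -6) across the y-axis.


Reflection across y-axis: (x, y) -> (-x, y)
(18, -6) -> (-18, -6)

(-18, -6)


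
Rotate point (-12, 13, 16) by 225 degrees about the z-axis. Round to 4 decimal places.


x' = -12*cos(225) - 13*sin(225) = 17.6777
y' = -12*sin(225) + 13*cos(225) = -0.7071
z' = 16

(17.6777, -0.7071, 16)


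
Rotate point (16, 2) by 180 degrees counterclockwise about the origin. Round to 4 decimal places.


x' = 16*cos(180) - 2*sin(180) = -16
y' = 16*sin(180) + 2*cos(180) = -2

(-16, -2)


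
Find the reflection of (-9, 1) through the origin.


Reflection through origin: (x, y) -> (-x, -y)
(-9, 1) -> (9, -1)

(9, -1)


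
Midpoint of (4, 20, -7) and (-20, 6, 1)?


Midpoint = ((4+-20)/2, (20+6)/2, (-7+1)/2) = (-8, 13, -3)

(-8, 13, -3)


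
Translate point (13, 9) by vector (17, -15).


Translation: (x+dx, y+dy) = (13+17, 9+-15) = (30, -6)

(30, -6)


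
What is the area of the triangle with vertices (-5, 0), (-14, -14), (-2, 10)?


Area = |x1(y2-y3) + x2(y3-y1) + x3(y1-y2)| / 2
= |-5*(-14-10) + -14*(10-0) + -2*(0--14)| / 2
= 24

24


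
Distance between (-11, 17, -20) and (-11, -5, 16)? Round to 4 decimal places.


d = sqrt((-11--11)^2 + (-5-17)^2 + (16--20)^2) = 42.19

42.19


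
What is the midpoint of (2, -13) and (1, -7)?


Midpoint = ((2+1)/2, (-13+-7)/2) = (1.5, -10)

(1.5, -10)


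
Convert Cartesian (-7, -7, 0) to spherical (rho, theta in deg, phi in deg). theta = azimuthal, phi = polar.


rho = sqrt((-7)^2 + (-7)^2 + 0^2) = 9.8995
theta = atan2(-7, -7) = 225 deg
phi = acos(0/9.8995) = 90 deg

rho = 9.8995, theta = 225 deg, phi = 90 deg


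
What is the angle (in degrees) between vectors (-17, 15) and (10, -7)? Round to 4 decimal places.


dot = -17*10 + 15*-7 = -275
|u| = 22.6716, |v| = 12.2066
cos(angle) = -0.9937
angle = 173.5684 degrees

173.5684 degrees


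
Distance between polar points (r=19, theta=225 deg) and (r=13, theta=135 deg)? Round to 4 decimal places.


d = sqrt(r1^2 + r2^2 - 2*r1*r2*cos(t2-t1))
d = sqrt(19^2 + 13^2 - 2*19*13*cos(135-225)) = 23.0217

23.0217


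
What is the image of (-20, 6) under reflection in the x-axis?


Reflection across x-axis: (x, y) -> (x, -y)
(-20, 6) -> (-20, -6)

(-20, -6)


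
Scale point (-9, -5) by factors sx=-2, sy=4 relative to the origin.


Scaling: (x*sx, y*sy) = (-9*-2, -5*4) = (18, -20)

(18, -20)


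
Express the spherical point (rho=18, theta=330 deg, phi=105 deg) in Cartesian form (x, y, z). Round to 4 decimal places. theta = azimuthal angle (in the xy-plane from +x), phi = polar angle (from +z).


x = 18 * sin(105) * cos(330) = 15.0573
y = 18 * sin(105) * sin(330) = -8.6933
z = 18 * cos(105) = -4.6587

(15.0573, -8.6933, -4.6587)


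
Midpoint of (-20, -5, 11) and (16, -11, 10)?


Midpoint = ((-20+16)/2, (-5+-11)/2, (11+10)/2) = (-2, -8, 10.5)

(-2, -8, 10.5)


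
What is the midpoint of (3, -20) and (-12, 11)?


Midpoint = ((3+-12)/2, (-20+11)/2) = (-4.5, -4.5)

(-4.5, -4.5)


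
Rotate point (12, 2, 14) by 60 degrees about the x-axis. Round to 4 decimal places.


x' = 12
y' = 2*cos(60) - 14*sin(60) = -11.1244
z' = 2*sin(60) + 14*cos(60) = 8.7321

(12, -11.1244, 8.7321)


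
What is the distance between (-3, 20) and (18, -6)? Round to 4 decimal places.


d = sqrt((18--3)^2 + (-6-20)^2) = 33.4215

33.4215


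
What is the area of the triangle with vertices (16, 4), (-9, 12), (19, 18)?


Area = |x1(y2-y3) + x2(y3-y1) + x3(y1-y2)| / 2
= |16*(12-18) + -9*(18-4) + 19*(4-12)| / 2
= 187

187


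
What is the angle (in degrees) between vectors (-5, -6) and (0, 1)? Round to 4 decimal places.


dot = -5*0 + -6*1 = -6
|u| = 7.8102, |v| = 1
cos(angle) = -0.7682
angle = 140.1944 degrees

140.1944 degrees


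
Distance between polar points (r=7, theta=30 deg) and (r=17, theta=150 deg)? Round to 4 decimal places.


d = sqrt(r1^2 + r2^2 - 2*r1*r2*cos(t2-t1))
d = sqrt(7^2 + 17^2 - 2*7*17*cos(150-30)) = 21.3776

21.3776


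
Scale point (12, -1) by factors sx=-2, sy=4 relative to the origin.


Scaling: (x*sx, y*sy) = (12*-2, -1*4) = (-24, -4)

(-24, -4)


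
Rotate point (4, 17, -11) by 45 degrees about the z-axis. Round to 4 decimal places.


x' = 4*cos(45) - 17*sin(45) = -9.1924
y' = 4*sin(45) + 17*cos(45) = 14.8492
z' = -11

(-9.1924, 14.8492, -11)


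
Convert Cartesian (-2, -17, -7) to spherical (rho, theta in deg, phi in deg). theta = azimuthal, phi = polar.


rho = sqrt((-2)^2 + (-17)^2 + (-7)^2) = 18.4932
theta = atan2(-17, -2) = 263.2902 deg
phi = acos(-7/18.4932) = 112.2418 deg

rho = 18.4932, theta = 263.2902 deg, phi = 112.2418 deg


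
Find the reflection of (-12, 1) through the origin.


Reflection through origin: (x, y) -> (-x, -y)
(-12, 1) -> (12, -1)

(12, -1)


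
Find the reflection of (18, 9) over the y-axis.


Reflection across y-axis: (x, y) -> (-x, y)
(18, 9) -> (-18, 9)

(-18, 9)


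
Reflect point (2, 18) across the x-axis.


Reflection across x-axis: (x, y) -> (x, -y)
(2, 18) -> (2, -18)

(2, -18)


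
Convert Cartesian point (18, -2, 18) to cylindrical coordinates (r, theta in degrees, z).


r = sqrt(18^2 + (-2)^2) = 18.1108
theta = atan2(-2, 18) = 353.6598 deg
z = 18

r = 18.1108, theta = 353.6598 deg, z = 18


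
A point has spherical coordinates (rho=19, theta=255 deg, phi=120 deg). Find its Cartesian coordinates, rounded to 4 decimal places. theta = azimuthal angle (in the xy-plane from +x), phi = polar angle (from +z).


x = 19 * sin(120) * cos(255) = -4.2587
y = 19 * sin(120) * sin(255) = -15.8938
z = 19 * cos(120) = -9.5

(-4.2587, -15.8938, -9.5)


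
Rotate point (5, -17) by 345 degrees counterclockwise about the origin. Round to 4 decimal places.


x' = 5*cos(345) - -17*sin(345) = 0.4297
y' = 5*sin(345) + -17*cos(345) = -17.7148

(0.4297, -17.7148)


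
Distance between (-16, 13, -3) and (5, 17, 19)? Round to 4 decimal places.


d = sqrt((5--16)^2 + (17-13)^2 + (19--3)^2) = 30.6757

30.6757


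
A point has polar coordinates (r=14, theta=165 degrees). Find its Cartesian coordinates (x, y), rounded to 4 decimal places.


x = 14 * cos(165) = -13.523
y = 14 * sin(165) = 3.6235

(-13.523, 3.6235)


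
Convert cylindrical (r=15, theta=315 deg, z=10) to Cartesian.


x = 15 * cos(315) = 10.6066
y = 15 * sin(315) = -10.6066
z = 10

(10.6066, -10.6066, 10)


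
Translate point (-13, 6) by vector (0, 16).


Translation: (x+dx, y+dy) = (-13+0, 6+16) = (-13, 22)

(-13, 22)


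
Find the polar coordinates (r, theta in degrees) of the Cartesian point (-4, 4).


r = sqrt((-4)^2 + 4^2) = 5.6569
theta = atan2(4, -4) = 135 degrees

r = 5.6569, theta = 135 degrees


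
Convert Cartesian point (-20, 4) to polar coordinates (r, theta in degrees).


r = sqrt((-20)^2 + 4^2) = 20.3961
theta = atan2(4, -20) = 168.6901 degrees

r = 20.3961, theta = 168.6901 degrees


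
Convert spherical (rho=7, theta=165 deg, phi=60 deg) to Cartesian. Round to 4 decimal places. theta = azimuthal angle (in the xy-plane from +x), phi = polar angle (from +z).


x = 7 * sin(60) * cos(165) = -5.8556
y = 7 * sin(60) * sin(165) = 1.569
z = 7 * cos(60) = 3.5

(-5.8556, 1.569, 3.5)


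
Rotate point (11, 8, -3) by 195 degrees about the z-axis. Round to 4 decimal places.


x' = 11*cos(195) - 8*sin(195) = -8.5546
y' = 11*sin(195) + 8*cos(195) = -10.5744
z' = -3

(-8.5546, -10.5744, -3)


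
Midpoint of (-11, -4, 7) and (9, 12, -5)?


Midpoint = ((-11+9)/2, (-4+12)/2, (7+-5)/2) = (-1, 4, 1)

(-1, 4, 1)


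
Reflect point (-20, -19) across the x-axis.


Reflection across x-axis: (x, y) -> (x, -y)
(-20, -19) -> (-20, 19)

(-20, 19)


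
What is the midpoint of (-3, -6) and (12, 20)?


Midpoint = ((-3+12)/2, (-6+20)/2) = (4.5, 7)

(4.5, 7)


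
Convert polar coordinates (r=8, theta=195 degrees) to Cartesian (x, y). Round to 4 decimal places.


x = 8 * cos(195) = -7.7274
y = 8 * sin(195) = -2.0706

(-7.7274, -2.0706)


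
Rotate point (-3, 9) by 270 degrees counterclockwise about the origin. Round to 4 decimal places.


x' = -3*cos(270) - 9*sin(270) = 9
y' = -3*sin(270) + 9*cos(270) = 3

(9, 3)


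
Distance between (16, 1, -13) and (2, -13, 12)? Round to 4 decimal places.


d = sqrt((2-16)^2 + (-13-1)^2 + (12--13)^2) = 31.8904

31.8904


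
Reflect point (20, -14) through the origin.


Reflection through origin: (x, y) -> (-x, -y)
(20, -14) -> (-20, 14)

(-20, 14)


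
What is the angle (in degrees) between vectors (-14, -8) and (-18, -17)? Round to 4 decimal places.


dot = -14*-18 + -8*-17 = 388
|u| = 16.1245, |v| = 24.7588
cos(angle) = 0.9719
angle = 13.6185 degrees

13.6185 degrees


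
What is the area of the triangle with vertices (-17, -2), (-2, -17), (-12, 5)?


Area = |x1(y2-y3) + x2(y3-y1) + x3(y1-y2)| / 2
= |-17*(-17-5) + -2*(5--2) + -12*(-2--17)| / 2
= 90

90


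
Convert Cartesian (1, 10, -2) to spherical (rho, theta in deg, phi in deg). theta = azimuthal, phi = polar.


rho = sqrt(1^2 + 10^2 + (-2)^2) = 10.247
theta = atan2(10, 1) = 84.2894 deg
phi = acos(-2/10.247) = 101.2552 deg

rho = 10.247, theta = 84.2894 deg, phi = 101.2552 deg


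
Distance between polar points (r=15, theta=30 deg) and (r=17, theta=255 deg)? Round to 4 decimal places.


d = sqrt(r1^2 + r2^2 - 2*r1*r2*cos(t2-t1))
d = sqrt(15^2 + 17^2 - 2*15*17*cos(255-30)) = 29.5741

29.5741


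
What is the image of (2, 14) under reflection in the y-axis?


Reflection across y-axis: (x, y) -> (-x, y)
(2, 14) -> (-2, 14)

(-2, 14)


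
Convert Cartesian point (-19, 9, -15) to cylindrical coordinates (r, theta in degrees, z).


r = sqrt((-19)^2 + 9^2) = 21.0238
theta = atan2(9, -19) = 154.6538 deg
z = -15

r = 21.0238, theta = 154.6538 deg, z = -15


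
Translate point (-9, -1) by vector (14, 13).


Translation: (x+dx, y+dy) = (-9+14, -1+13) = (5, 12)

(5, 12)


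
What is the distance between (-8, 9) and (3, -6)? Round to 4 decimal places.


d = sqrt((3--8)^2 + (-6-9)^2) = 18.6011

18.6011


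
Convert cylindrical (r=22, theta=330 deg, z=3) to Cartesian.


x = 22 * cos(330) = 19.0526
y = 22 * sin(330) = -11
z = 3

(19.0526, -11, 3)


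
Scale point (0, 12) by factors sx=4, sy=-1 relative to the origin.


Scaling: (x*sx, y*sy) = (0*4, 12*-1) = (0, -12)

(0, -12)


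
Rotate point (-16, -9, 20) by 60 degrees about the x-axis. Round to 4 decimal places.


x' = -16
y' = -9*cos(60) - 20*sin(60) = -21.8205
z' = -9*sin(60) + 20*cos(60) = 2.2058

(-16, -21.8205, 2.2058)


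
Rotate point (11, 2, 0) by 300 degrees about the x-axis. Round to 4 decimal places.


x' = 11
y' = 2*cos(300) - 0*sin(300) = 1
z' = 2*sin(300) + 0*cos(300) = -1.7321

(11, 1, -1.7321)


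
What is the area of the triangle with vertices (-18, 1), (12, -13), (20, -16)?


Area = |x1(y2-y3) + x2(y3-y1) + x3(y1-y2)| / 2
= |-18*(-13--16) + 12*(-16-1) + 20*(1--13)| / 2
= 11

11


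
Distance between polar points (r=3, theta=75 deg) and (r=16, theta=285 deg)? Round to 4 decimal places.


d = sqrt(r1^2 + r2^2 - 2*r1*r2*cos(t2-t1))
d = sqrt(3^2 + 16^2 - 2*3*16*cos(285-75)) = 18.6585

18.6585


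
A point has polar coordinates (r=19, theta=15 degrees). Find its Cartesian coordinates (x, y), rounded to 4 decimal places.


x = 19 * cos(15) = 18.3526
y = 19 * sin(15) = 4.9176

(18.3526, 4.9176)


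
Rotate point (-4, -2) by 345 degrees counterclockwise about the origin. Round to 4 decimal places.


x' = -4*cos(345) - -2*sin(345) = -4.3813
y' = -4*sin(345) + -2*cos(345) = -0.8966

(-4.3813, -0.8966)


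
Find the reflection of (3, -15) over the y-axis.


Reflection across y-axis: (x, y) -> (-x, y)
(3, -15) -> (-3, -15)

(-3, -15)


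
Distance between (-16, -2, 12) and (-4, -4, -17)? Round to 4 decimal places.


d = sqrt((-4--16)^2 + (-4--2)^2 + (-17-12)^2) = 31.4484

31.4484


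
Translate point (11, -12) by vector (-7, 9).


Translation: (x+dx, y+dy) = (11+-7, -12+9) = (4, -3)

(4, -3)


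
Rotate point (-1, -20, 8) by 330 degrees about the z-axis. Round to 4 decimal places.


x' = -1*cos(330) - -20*sin(330) = -10.866
y' = -1*sin(330) + -20*cos(330) = -16.8205
z' = 8

(-10.866, -16.8205, 8)


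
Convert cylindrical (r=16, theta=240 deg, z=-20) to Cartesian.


x = 16 * cos(240) = -8
y = 16 * sin(240) = -13.8564
z = -20

(-8, -13.8564, -20)


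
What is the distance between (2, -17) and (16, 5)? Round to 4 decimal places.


d = sqrt((16-2)^2 + (5--17)^2) = 26.0768

26.0768


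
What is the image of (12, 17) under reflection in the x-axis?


Reflection across x-axis: (x, y) -> (x, -y)
(12, 17) -> (12, -17)

(12, -17)


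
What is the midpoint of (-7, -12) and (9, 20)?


Midpoint = ((-7+9)/2, (-12+20)/2) = (1, 4)

(1, 4)


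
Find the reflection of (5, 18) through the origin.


Reflection through origin: (x, y) -> (-x, -y)
(5, 18) -> (-5, -18)

(-5, -18)


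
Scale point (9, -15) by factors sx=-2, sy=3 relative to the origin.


Scaling: (x*sx, y*sy) = (9*-2, -15*3) = (-18, -45)

(-18, -45)


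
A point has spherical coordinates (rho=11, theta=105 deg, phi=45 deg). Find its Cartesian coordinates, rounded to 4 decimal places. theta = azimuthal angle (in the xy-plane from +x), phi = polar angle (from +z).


x = 11 * sin(45) * cos(105) = -2.0131
y = 11 * sin(45) * sin(105) = 7.5131
z = 11 * cos(45) = 7.7782

(-2.0131, 7.5131, 7.7782)


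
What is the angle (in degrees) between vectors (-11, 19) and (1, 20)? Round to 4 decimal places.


dot = -11*1 + 19*20 = 369
|u| = 21.9545, |v| = 20.025
cos(angle) = 0.8393
angle = 32.931 degrees

32.931 degrees


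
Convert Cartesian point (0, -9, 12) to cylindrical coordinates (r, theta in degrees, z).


r = sqrt(0^2 + (-9)^2) = 9
theta = atan2(-9, 0) = 270 deg
z = 12

r = 9, theta = 270 deg, z = 12


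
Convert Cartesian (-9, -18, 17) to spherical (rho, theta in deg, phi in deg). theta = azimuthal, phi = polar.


rho = sqrt((-9)^2 + (-18)^2 + 17^2) = 26.3439
theta = atan2(-18, -9) = 243.4349 deg
phi = acos(17/26.3439) = 49.811 deg

rho = 26.3439, theta = 243.4349 deg, phi = 49.811 deg


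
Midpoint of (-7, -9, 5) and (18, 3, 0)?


Midpoint = ((-7+18)/2, (-9+3)/2, (5+0)/2) = (5.5, -3, 2.5)

(5.5, -3, 2.5)


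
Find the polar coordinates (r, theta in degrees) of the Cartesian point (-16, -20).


r = sqrt((-16)^2 + (-20)^2) = 25.6125
theta = atan2(-20, -16) = 231.3402 degrees

r = 25.6125, theta = 231.3402 degrees


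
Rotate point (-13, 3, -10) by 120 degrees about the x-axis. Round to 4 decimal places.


x' = -13
y' = 3*cos(120) - -10*sin(120) = 7.1603
z' = 3*sin(120) + -10*cos(120) = 7.5981

(-13, 7.1603, 7.5981)


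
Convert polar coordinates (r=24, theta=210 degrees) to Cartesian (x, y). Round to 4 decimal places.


x = 24 * cos(210) = -20.7846
y = 24 * sin(210) = -12

(-20.7846, -12)


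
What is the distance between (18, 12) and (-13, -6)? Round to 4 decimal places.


d = sqrt((-13-18)^2 + (-6-12)^2) = 35.8469

35.8469


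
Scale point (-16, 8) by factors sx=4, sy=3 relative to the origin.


Scaling: (x*sx, y*sy) = (-16*4, 8*3) = (-64, 24)

(-64, 24)


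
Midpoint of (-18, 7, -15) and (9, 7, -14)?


Midpoint = ((-18+9)/2, (7+7)/2, (-15+-14)/2) = (-4.5, 7, -14.5)

(-4.5, 7, -14.5)


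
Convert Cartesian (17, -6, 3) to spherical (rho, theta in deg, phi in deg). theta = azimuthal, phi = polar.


rho = sqrt(17^2 + (-6)^2 + 3^2) = 18.2757
theta = atan2(-6, 17) = 340.56 deg
phi = acos(3/18.2757) = 80.552 deg

rho = 18.2757, theta = 340.56 deg, phi = 80.552 deg


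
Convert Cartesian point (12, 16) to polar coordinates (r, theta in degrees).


r = sqrt(12^2 + 16^2) = 20
theta = atan2(16, 12) = 53.1301 degrees

r = 20, theta = 53.1301 degrees


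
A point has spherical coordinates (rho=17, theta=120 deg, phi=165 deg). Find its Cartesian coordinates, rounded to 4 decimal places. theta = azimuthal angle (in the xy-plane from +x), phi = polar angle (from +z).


x = 17 * sin(165) * cos(120) = -2.2
y = 17 * sin(165) * sin(120) = 3.8104
z = 17 * cos(165) = -16.4207

(-2.2, 3.8104, -16.4207)


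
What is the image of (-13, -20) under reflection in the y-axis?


Reflection across y-axis: (x, y) -> (-x, y)
(-13, -20) -> (13, -20)

(13, -20)


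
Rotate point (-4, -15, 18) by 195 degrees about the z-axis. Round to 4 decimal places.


x' = -4*cos(195) - -15*sin(195) = -0.0186
y' = -4*sin(195) + -15*cos(195) = 15.5242
z' = 18

(-0.0186, 15.5242, 18)


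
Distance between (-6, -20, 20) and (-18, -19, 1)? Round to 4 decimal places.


d = sqrt((-18--6)^2 + (-19--20)^2 + (1-20)^2) = 22.4944

22.4944


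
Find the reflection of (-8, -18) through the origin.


Reflection through origin: (x, y) -> (-x, -y)
(-8, -18) -> (8, 18)

(8, 18)


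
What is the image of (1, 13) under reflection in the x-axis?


Reflection across x-axis: (x, y) -> (x, -y)
(1, 13) -> (1, -13)

(1, -13)


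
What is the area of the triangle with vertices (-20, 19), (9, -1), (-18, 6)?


Area = |x1(y2-y3) + x2(y3-y1) + x3(y1-y2)| / 2
= |-20*(-1-6) + 9*(6-19) + -18*(19--1)| / 2
= 168.5

168.5


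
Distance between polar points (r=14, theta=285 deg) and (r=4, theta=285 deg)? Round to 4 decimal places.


d = sqrt(r1^2 + r2^2 - 2*r1*r2*cos(t2-t1))
d = sqrt(14^2 + 4^2 - 2*14*4*cos(285-285)) = 10

10


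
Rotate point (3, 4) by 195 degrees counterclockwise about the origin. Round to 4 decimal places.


x' = 3*cos(195) - 4*sin(195) = -1.8625
y' = 3*sin(195) + 4*cos(195) = -4.6402

(-1.8625, -4.6402)


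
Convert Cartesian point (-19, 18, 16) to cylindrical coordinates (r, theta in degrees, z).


r = sqrt((-19)^2 + 18^2) = 26.1725
theta = atan2(18, -19) = 136.5482 deg
z = 16

r = 26.1725, theta = 136.5482 deg, z = 16


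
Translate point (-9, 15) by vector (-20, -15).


Translation: (x+dx, y+dy) = (-9+-20, 15+-15) = (-29, 0)

(-29, 0)


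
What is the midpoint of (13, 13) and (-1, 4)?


Midpoint = ((13+-1)/2, (13+4)/2) = (6, 8.5)

(6, 8.5)


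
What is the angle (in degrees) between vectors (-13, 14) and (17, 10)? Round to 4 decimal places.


dot = -13*17 + 14*10 = -81
|u| = 19.105, |v| = 19.7231
cos(angle) = -0.215
angle = 102.4134 degrees

102.4134 degrees


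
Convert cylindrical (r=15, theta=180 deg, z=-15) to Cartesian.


x = 15 * cos(180) = -15
y = 15 * sin(180) = 0
z = -15

(-15, 0, -15)


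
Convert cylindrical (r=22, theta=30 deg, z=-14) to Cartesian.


x = 22 * cos(30) = 19.0526
y = 22 * sin(30) = 11
z = -14

(19.0526, 11, -14)


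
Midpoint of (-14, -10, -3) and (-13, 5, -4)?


Midpoint = ((-14+-13)/2, (-10+5)/2, (-3+-4)/2) = (-13.5, -2.5, -3.5)

(-13.5, -2.5, -3.5)


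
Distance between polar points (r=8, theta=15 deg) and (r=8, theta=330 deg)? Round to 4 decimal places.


d = sqrt(r1^2 + r2^2 - 2*r1*r2*cos(t2-t1))
d = sqrt(8^2 + 8^2 - 2*8*8*cos(330-15)) = 6.1229

6.1229


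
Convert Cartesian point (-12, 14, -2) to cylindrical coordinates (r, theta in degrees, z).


r = sqrt((-12)^2 + 14^2) = 18.4391
theta = atan2(14, -12) = 130.6013 deg
z = -2

r = 18.4391, theta = 130.6013 deg, z = -2


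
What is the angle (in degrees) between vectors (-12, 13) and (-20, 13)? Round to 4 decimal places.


dot = -12*-20 + 13*13 = 409
|u| = 17.6918, |v| = 23.8537
cos(angle) = 0.9692
angle = 14.2667 degrees

14.2667 degrees


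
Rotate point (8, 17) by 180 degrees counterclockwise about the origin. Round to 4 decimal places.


x' = 8*cos(180) - 17*sin(180) = -8
y' = 8*sin(180) + 17*cos(180) = -17

(-8, -17)


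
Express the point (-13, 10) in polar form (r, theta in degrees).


r = sqrt((-13)^2 + 10^2) = 16.4012
theta = atan2(10, -13) = 142.4314 degrees

r = 16.4012, theta = 142.4314 degrees


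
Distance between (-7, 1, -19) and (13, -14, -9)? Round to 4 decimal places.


d = sqrt((13--7)^2 + (-14-1)^2 + (-9--19)^2) = 26.9258

26.9258


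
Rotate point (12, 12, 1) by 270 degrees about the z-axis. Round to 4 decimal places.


x' = 12*cos(270) - 12*sin(270) = 12
y' = 12*sin(270) + 12*cos(270) = -12
z' = 1

(12, -12, 1)


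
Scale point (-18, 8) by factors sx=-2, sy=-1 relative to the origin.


Scaling: (x*sx, y*sy) = (-18*-2, 8*-1) = (36, -8)

(36, -8)


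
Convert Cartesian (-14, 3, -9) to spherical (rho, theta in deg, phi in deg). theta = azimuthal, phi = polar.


rho = sqrt((-14)^2 + 3^2 + (-9)^2) = 16.9115
theta = atan2(3, -14) = 167.9052 deg
phi = acos(-9/16.9115) = 122.1529 deg

rho = 16.9115, theta = 167.9052 deg, phi = 122.1529 deg


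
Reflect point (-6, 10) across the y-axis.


Reflection across y-axis: (x, y) -> (-x, y)
(-6, 10) -> (6, 10)

(6, 10)


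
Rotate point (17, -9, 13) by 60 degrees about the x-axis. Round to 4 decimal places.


x' = 17
y' = -9*cos(60) - 13*sin(60) = -15.7583
z' = -9*sin(60) + 13*cos(60) = -1.2942

(17, -15.7583, -1.2942)


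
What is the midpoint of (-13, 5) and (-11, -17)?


Midpoint = ((-13+-11)/2, (5+-17)/2) = (-12, -6)

(-12, -6)


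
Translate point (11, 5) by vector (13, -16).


Translation: (x+dx, y+dy) = (11+13, 5+-16) = (24, -11)

(24, -11)


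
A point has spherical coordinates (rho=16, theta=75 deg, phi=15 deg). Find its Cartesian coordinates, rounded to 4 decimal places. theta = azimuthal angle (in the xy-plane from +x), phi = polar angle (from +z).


x = 16 * sin(15) * cos(75) = 1.0718
y = 16 * sin(15) * sin(75) = 4
z = 16 * cos(15) = 15.4548

(1.0718, 4, 15.4548)


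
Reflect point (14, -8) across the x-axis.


Reflection across x-axis: (x, y) -> (x, -y)
(14, -8) -> (14, 8)

(14, 8)


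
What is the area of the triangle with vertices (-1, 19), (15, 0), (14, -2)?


Area = |x1(y2-y3) + x2(y3-y1) + x3(y1-y2)| / 2
= |-1*(0--2) + 15*(-2-19) + 14*(19-0)| / 2
= 25.5

25.5


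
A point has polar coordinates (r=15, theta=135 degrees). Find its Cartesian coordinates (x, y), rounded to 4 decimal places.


x = 15 * cos(135) = -10.6066
y = 15 * sin(135) = 10.6066

(-10.6066, 10.6066)


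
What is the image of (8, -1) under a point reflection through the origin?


Reflection through origin: (x, y) -> (-x, -y)
(8, -1) -> (-8, 1)

(-8, 1)


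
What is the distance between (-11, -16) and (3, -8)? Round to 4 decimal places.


d = sqrt((3--11)^2 + (-8--16)^2) = 16.1245

16.1245


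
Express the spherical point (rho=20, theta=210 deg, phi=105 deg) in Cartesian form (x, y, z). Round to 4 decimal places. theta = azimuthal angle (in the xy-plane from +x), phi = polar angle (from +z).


x = 20 * sin(105) * cos(210) = -16.7303
y = 20 * sin(105) * sin(210) = -9.6593
z = 20 * cos(105) = -5.1764

(-16.7303, -9.6593, -5.1764)


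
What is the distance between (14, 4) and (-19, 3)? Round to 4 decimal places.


d = sqrt((-19-14)^2 + (3-4)^2) = 33.0151

33.0151


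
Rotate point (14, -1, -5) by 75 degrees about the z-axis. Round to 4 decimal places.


x' = 14*cos(75) - -1*sin(75) = 4.5894
y' = 14*sin(75) + -1*cos(75) = 13.2641
z' = -5

(4.5894, 13.2641, -5)


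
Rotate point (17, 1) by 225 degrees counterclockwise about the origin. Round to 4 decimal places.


x' = 17*cos(225) - 1*sin(225) = -11.3137
y' = 17*sin(225) + 1*cos(225) = -12.7279

(-11.3137, -12.7279)


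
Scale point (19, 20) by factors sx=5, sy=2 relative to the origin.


Scaling: (x*sx, y*sy) = (19*5, 20*2) = (95, 40)

(95, 40)


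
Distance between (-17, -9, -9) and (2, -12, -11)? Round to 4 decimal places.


d = sqrt((2--17)^2 + (-12--9)^2 + (-11--9)^2) = 19.3391

19.3391


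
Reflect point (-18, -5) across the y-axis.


Reflection across y-axis: (x, y) -> (-x, y)
(-18, -5) -> (18, -5)

(18, -5)


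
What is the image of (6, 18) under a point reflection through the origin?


Reflection through origin: (x, y) -> (-x, -y)
(6, 18) -> (-6, -18)

(-6, -18)


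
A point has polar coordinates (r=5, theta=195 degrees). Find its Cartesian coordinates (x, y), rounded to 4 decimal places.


x = 5 * cos(195) = -4.8296
y = 5 * sin(195) = -1.2941

(-4.8296, -1.2941)


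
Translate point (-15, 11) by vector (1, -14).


Translation: (x+dx, y+dy) = (-15+1, 11+-14) = (-14, -3)

(-14, -3)


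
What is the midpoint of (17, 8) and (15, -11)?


Midpoint = ((17+15)/2, (8+-11)/2) = (16, -1.5)

(16, -1.5)


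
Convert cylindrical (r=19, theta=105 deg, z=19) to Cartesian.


x = 19 * cos(105) = -4.9176
y = 19 * sin(105) = 18.3526
z = 19

(-4.9176, 18.3526, 19)


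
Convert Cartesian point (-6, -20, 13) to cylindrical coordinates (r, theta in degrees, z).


r = sqrt((-6)^2 + (-20)^2) = 20.8806
theta = atan2(-20, -6) = 253.3008 deg
z = 13

r = 20.8806, theta = 253.3008 deg, z = 13


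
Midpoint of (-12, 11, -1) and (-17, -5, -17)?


Midpoint = ((-12+-17)/2, (11+-5)/2, (-1+-17)/2) = (-14.5, 3, -9)

(-14.5, 3, -9)


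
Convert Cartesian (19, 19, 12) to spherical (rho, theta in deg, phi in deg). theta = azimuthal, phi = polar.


rho = sqrt(19^2 + 19^2 + 12^2) = 29.4279
theta = atan2(19, 19) = 45 deg
phi = acos(12/29.4279) = 65.9348 deg

rho = 29.4279, theta = 45 deg, phi = 65.9348 deg


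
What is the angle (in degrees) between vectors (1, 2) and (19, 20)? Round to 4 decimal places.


dot = 1*19 + 2*20 = 59
|u| = 2.2361, |v| = 27.5862
cos(angle) = 0.9565
angle = 16.9661 degrees

16.9661 degrees


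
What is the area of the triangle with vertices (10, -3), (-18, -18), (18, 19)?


Area = |x1(y2-y3) + x2(y3-y1) + x3(y1-y2)| / 2
= |10*(-18-19) + -18*(19--3) + 18*(-3--18)| / 2
= 248

248


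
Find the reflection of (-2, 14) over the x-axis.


Reflection across x-axis: (x, y) -> (x, -y)
(-2, 14) -> (-2, -14)

(-2, -14)


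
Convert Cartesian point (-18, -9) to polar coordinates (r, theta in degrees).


r = sqrt((-18)^2 + (-9)^2) = 20.1246
theta = atan2(-9, -18) = 206.5651 degrees

r = 20.1246, theta = 206.5651 degrees


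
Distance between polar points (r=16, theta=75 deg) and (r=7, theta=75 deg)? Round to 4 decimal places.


d = sqrt(r1^2 + r2^2 - 2*r1*r2*cos(t2-t1))
d = sqrt(16^2 + 7^2 - 2*16*7*cos(75-75)) = 9

9
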